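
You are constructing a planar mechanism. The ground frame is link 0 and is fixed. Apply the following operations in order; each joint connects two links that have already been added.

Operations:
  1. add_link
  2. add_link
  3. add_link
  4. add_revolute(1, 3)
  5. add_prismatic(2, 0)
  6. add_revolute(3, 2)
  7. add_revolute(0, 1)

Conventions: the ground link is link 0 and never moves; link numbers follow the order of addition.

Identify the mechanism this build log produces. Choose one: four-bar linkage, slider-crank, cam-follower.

links: 4 (incl. ground); joints: 3 revolute, 1 prismatic, 0 higher (cam) pair, forming one closed loop
4 links, 3 revolutes + 1 prismatic in one loop → slider-crank

slider-crank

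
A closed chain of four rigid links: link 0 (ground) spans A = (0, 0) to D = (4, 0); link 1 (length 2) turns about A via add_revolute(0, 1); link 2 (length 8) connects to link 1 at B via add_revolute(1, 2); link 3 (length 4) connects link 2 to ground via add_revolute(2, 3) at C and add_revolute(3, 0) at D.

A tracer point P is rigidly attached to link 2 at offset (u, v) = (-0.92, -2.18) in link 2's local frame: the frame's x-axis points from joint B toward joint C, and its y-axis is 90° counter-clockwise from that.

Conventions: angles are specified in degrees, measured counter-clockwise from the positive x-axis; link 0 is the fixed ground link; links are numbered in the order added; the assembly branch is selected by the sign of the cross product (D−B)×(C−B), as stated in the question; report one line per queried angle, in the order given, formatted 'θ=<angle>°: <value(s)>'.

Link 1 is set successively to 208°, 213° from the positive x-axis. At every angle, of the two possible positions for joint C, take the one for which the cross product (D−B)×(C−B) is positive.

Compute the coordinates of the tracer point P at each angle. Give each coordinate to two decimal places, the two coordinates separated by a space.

A=(0,0), D=(4.00,0)
θ=208°: B = A + 2.00·(cos208°, sin208°) = (-1.7659, -0.9389)
θ=208°: |BD| = 5.8418
θ=208°: circle(B,8.00) ∩ circle(D,4.00): a=7.0292, h=3.8197
θ=208°:   candidates: C₊=(4.5580,3.9609) cross=22.314; C₋=(5.7859,-3.5792) cross=-22.314
θ=208°:   branch + wants cross > 0 → take C=(4.5580,3.9609) (cross=22.314)
θ=208°: ex = (C−B)/|BC| = (0.7905,0.6125); ey = (-0.6125,0.7905)
θ=208°: P = B + -0.92·ex + -2.18·ey = (-1.1579,-3.2257)
θ=213°: B = A + 2.00·(cos213°, sin213°) = (-1.6773, -1.0893)
θ=213°: |BD| = 5.7809
θ=213°: circle(B,8.00) ∩ circle(D,4.00): a=7.0421, h=3.7960
θ=213°:   candidates: C₊=(4.5233,3.9656) cross=21.944; C₋=(5.9538,-3.4903) cross=-21.944
θ=213°:   branch + wants cross > 0 → take C=(4.5233,3.9656) (cross=21.944)
θ=213°: ex = (C−B)/|BC| = (0.7751,0.6319); ey = (-0.6319,0.7751)
θ=213°: P = B + -0.92·ex + -2.18·ey = (-1.0130,-3.3603)

θ=208°: -1.16 -3.23
θ=213°: -1.01 -3.36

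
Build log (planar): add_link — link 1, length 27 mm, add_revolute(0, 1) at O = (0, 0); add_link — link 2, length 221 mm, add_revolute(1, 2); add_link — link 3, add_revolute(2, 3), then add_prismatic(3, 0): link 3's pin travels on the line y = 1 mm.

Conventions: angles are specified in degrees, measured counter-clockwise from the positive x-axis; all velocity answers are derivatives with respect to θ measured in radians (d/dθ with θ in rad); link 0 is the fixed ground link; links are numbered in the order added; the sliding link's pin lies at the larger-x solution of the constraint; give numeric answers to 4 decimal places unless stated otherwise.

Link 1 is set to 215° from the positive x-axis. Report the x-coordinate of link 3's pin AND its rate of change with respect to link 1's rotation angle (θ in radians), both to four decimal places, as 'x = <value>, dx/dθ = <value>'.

geometry: r = 27 mm, L = 221 mm, e = 1 mm
crank pin P = (r cos θ, r sin θ) = (-22.117105, -15.486564)
h = r sin θ − e = -15.486564 − 1 = -16.486564
x = r cos θ + √(L² − h²) = -22.117105 + 220.384195 = 198.267089
dx/dθ = −r sin θ − h·r cos θ/√(L² − h²) (θ in radians; h = -16.486564) = 13.832021

x = 198.2671, dx/dθ = 13.8320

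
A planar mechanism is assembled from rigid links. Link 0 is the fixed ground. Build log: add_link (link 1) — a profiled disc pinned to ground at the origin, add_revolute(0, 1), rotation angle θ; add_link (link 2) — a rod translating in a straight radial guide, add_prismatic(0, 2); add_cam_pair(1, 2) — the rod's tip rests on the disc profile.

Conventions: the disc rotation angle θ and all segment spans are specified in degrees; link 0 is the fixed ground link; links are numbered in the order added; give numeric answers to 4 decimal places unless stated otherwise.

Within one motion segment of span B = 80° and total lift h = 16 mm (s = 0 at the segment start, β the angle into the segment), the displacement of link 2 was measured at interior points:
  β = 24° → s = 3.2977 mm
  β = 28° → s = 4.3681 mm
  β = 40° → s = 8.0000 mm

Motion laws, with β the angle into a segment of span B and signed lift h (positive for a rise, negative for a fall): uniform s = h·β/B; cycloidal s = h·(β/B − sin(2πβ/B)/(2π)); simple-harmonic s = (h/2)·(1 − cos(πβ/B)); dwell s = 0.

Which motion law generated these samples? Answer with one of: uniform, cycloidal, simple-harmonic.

candidates at β/B = r: uniform s = h·r (linear in β); cycloidal s = h·(r − sin(2πr)/(2π)); simple-harmonic s = (h/2)(1 − cos(πr))
β=24°: printed 3.2977 | uniform 4.8000, cycloidal 2.3782, simple-harmonic 3.2977
β=28°: printed 4.3681 | uniform 5.6000, cycloidal 3.5399, simple-harmonic 4.3681
β=40°: printed 8.0000 | uniform 8.0000, cycloidal 8.0000, simple-harmonic 8.0000
only one law matches every sample → simple-harmonic

simple-harmonic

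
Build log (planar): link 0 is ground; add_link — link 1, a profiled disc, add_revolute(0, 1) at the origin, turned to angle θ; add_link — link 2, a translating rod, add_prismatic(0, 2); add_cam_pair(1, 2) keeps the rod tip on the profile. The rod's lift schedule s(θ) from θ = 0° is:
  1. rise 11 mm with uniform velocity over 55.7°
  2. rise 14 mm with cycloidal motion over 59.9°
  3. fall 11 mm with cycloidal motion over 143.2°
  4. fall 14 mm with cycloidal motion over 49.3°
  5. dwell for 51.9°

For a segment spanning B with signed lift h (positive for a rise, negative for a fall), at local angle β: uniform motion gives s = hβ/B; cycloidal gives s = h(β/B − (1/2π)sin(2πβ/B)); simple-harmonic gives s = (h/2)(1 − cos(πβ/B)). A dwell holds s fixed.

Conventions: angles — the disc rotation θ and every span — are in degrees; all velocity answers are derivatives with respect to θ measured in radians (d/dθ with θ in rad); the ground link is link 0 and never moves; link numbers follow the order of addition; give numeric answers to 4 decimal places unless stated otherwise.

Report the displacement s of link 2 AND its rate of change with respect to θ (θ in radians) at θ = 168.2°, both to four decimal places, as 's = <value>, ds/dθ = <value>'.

seg 1 [0°–55.7°] uniform, h=11: full span → s += 11 → s = 11.0000
seg 2 [55.7°–115.6°] cycloidal, h=14: full span → s += 14 → s = 25.0000
seg 3 [115.6°–258.8°] cycloidal, h=-11: θ=168.2° here. β=52.6, B=143.2. -11·(0.3673 − sin(2π·0.3673)/(2π)) = -2.7443 → s = 22.2557
velocity in seg [115.6°–258.8°] (cycloidal), θ in radians: β = 52.6° = 0.9180 rad, B = 143.2° = 2.4993 rad; ds/dθ = (h/B)(1 − cos(2πβ/B)) = ((-11)/2.4993)(1 − cos(2π·0.3673)) = -7.359567 mm/rad

s = 22.2557, ds/dθ = -7.3596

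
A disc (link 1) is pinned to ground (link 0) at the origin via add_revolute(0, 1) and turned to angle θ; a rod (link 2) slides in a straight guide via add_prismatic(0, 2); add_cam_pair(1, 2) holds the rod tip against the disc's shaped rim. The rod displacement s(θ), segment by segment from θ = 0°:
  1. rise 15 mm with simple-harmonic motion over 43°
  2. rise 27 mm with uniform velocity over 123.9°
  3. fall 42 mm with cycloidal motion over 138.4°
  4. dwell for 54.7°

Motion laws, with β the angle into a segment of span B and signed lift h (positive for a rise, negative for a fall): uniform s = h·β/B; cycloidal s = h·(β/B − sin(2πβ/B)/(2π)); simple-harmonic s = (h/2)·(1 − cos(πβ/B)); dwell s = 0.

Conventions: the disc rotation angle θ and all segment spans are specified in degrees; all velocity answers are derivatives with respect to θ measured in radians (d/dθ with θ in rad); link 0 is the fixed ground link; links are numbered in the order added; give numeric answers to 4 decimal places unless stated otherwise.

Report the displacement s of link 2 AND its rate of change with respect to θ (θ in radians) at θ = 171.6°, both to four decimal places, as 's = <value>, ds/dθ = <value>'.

segment 1 (0° to 43°, simple-harmonic, h = 15) is passed completely: s = 0.0000 + (15) = 15.0000
segment 2 (43° to 166.9°, uniform, h = 27) is passed completely: s = 15.0000 + (27) = 42.0000
θ = 171.6° falls in segment 3 (166.9° to 305.3°, cycloidal, h = -42): β = 171.6 − 166.9 = 4.7°, B = 138.4°; Δs = -42·(0.0340 − sin(2π·0.0340)/(2π)) = -0.0108; s = 42.0000 − 0.0108 = 41.9892
velocity in seg [166.9°–305.3°] (cycloidal), θ in radians: β = 4.7° = 0.0820 rad, B = 138.4° = 2.4155 rad; ds/dθ = (h/B)(1 − cos(2πβ/B)) = ((-42)/2.4155)(1 − cos(2π·0.0340)) = -0.394313 mm/rad

s = 41.9892, ds/dθ = -0.3943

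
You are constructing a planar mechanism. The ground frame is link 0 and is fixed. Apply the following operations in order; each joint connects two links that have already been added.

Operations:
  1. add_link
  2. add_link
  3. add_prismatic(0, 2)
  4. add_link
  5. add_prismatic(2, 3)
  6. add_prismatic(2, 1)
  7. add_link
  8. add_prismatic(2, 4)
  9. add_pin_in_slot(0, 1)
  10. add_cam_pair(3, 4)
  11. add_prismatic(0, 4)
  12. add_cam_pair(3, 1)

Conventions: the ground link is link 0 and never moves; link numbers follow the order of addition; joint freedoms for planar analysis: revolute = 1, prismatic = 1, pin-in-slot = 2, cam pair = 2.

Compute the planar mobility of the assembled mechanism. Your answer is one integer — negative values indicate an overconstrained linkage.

L=1 J1=0 J2=0
add link → L=2 J1=0 J2=0
add link → L=3 J1=0 J2=0
P@0,2 dof=1 J1 → L=3 J1=1 J2=0
add link → L=4 J1=1 J2=0
P@2,3 dof=1 J1 → L=4 J1=2 J2=0
P@2,1 dof=1 J1 → L=4 J1=3 J2=0
add link → L=5 J1=3 J2=0
P@2,4 dof=1 J1 → L=5 J1=4 J2=0
PS@0,1 dof=2 J2 → L=5 J1=4 J2=1
C@3,4 dof=2 J2 → L=5 J1=4 J2=2
P@0,4 dof=1 J1 → L=5 J1=5 J2=2
C@3,1 dof=2 J2 → L=5 J1=5 J2=3
M=3(L−1)−2J1−J2=3·4−2·5−3=-1

M = -1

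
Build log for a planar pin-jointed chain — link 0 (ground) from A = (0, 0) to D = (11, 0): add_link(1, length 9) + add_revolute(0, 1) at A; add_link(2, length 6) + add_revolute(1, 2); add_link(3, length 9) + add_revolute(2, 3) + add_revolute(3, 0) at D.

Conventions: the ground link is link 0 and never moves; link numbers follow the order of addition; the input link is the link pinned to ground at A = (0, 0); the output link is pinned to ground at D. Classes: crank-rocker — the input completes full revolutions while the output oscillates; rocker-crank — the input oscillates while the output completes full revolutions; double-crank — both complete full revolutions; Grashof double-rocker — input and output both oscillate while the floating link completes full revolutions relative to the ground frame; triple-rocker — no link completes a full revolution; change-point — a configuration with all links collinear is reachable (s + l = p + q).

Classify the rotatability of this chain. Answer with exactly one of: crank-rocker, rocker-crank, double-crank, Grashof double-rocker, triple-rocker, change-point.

lengths: ground=11, input=9, coupler=6, output=9
sorted: s=6 (shortest), l=11 (longest), p+q=18
s + l = 17 vs p + q = 18
s + l < p + q (Grashof) with shortest = coupler link → Grashof double-rocker

Grashof double-rocker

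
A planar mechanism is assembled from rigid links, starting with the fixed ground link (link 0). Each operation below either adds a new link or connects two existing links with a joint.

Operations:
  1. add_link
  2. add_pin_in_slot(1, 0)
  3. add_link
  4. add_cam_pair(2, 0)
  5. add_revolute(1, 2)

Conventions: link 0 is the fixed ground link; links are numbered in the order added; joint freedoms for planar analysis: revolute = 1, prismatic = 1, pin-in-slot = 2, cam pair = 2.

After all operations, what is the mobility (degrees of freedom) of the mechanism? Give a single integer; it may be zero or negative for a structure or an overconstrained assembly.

ground; <1,0,0>
#1 <2,0,0>
PS:1↔0 J2 <2,0,1>
#2 <3,0,1>
C:2↔0 J2 <3,0,2>
R:1↔2 J1 <3,1,2>
3×2 − 2×1 − 1×2 = 2

M = 2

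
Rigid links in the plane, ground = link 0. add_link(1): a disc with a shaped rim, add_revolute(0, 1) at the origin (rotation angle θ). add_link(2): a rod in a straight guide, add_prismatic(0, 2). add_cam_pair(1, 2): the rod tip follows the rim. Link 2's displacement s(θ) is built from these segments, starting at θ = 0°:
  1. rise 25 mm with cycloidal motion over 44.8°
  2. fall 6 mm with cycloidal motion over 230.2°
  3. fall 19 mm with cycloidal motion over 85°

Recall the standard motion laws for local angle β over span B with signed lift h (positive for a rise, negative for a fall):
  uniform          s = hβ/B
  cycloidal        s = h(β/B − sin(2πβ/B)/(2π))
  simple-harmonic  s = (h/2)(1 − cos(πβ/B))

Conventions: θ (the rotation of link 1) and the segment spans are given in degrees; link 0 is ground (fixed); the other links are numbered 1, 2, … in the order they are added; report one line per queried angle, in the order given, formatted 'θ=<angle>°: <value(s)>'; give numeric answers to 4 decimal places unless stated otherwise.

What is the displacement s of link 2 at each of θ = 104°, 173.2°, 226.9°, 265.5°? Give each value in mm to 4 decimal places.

segment 1 (0° to 44.8°, cycloidal, h = 25) is passed completely: s = 0.0000 + (25) = 25.0000
θ = 104° falls in segment 2 (44.8° to 275°, cycloidal, h = -6): β = 104 − 44.8 = 59.2°, B = 230.2°; Δs = -6·(0.2572 − sin(2π·0.2572)/(2π)) = -0.5890; s = 25.0000 − 0.5890 = 24.4110
θ = 173.2° falls in segment 2 (44.8° to 275°, cycloidal, h = -6): β = 173.2 − 44.8 = 128.4°, B = 230.2°; Δs = -6·(0.5578 − sin(2π·0.5578)/(2π)) = -3.6857; s = 25.0000 − 3.6857 = 21.3143
θ = 226.9° falls in segment 2 (44.8° to 275°, cycloidal, h = -6): β = 226.9 − 44.8 = 182.1°, B = 230.2°; Δs = -6·(0.7911 − sin(2π·0.7911)/(2π)) = -5.6696; s = 25.0000 − 5.6696 = 19.3304
θ = 265.5° falls in segment 2 (44.8° to 275°, cycloidal, h = -6): β = 265.5 − 44.8 = 220.7°, B = 230.2°; Δs = -6·(0.9587 − sin(2π·0.9587)/(2π)) = -5.9972; s = 25.0000 − 5.9972 = 19.0028

θ=104°: 24.4110
θ=173.2°: 21.3143
θ=226.9°: 19.3304
θ=265.5°: 19.0028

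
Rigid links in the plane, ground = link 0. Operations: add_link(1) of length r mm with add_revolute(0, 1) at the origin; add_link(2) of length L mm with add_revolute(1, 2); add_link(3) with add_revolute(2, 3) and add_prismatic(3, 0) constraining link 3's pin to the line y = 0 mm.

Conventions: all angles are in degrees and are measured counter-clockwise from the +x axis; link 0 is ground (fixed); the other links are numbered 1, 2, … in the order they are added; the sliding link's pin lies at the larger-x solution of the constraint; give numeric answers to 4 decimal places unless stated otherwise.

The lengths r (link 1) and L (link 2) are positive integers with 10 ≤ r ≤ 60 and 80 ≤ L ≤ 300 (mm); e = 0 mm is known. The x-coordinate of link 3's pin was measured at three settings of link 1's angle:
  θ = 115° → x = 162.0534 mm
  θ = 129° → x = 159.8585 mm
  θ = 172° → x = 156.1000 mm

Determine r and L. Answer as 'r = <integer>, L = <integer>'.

constraint per measurement: (x − r cos θ)² + (r sin θ − e)² = L²
subtracting the θ₁ and θ₂ equations cancels the r² and L² terms:
r = (x₁² − x₂²) / (2[(x₁cos θ₁ + e sin θ₁) − (x₂cos θ₂ + e sin θ₂)]) = 11.0004 → r = 11
L² = (x₁ − r cos θ₁)² + (r sin θ₁ − e)² = 27889.0124 → L = 167.0000 → L = 167
check at θ₃=172°: x = 156.1000 (printed 156.1000) ✓

r = 11, L = 167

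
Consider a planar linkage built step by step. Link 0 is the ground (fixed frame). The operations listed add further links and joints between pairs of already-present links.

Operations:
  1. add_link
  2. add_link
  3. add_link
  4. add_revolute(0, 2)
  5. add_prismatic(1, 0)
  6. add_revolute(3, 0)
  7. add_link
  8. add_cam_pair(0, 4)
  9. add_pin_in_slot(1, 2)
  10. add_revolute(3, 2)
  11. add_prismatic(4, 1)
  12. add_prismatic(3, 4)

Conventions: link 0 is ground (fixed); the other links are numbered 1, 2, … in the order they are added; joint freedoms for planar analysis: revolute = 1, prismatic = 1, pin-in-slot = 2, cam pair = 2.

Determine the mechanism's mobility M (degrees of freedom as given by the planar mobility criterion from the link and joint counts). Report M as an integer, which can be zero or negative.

ground; <1,0,0>
#1 <2,0,0>
#2 <3,0,0>
#3 <4,0,0>
R:0↔2 J1 <4,1,0>
P:1↔0 J1 <4,2,0>
R:3↔0 J1 <4,3,0>
#4 <5,3,0>
C:0↔4 J2 <5,3,1>
PS:1↔2 J2 <5,3,2>
R:3↔2 J1 <5,4,2>
P:4↔1 J1 <5,5,2>
P:3↔4 J1 <5,6,2>
3×4 − 2×6 − 1×2 = -2

M = -2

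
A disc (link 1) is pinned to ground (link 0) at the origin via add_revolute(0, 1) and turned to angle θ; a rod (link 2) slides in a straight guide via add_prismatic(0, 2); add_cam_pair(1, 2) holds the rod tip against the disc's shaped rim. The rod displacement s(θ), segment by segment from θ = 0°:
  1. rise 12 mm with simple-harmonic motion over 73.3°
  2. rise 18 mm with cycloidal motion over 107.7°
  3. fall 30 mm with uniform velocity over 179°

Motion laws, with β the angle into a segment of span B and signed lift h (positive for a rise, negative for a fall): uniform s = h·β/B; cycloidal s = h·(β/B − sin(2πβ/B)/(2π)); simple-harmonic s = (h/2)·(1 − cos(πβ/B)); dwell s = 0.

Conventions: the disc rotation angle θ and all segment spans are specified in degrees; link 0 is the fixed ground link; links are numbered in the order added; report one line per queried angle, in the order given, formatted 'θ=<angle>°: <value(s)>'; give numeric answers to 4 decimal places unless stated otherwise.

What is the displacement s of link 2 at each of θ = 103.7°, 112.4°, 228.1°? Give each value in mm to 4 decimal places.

segment 1 (0° to 73.3°, simple-harmonic, h = 12) is passed completely: s = 0.0000 + (12) = 12.0000
θ = 103.7° falls in segment 2 (73.3° to 181°, cycloidal, h = 18): β = 103.7 − 73.3 = 30.4°, B = 107.7°; Δs = 18·(0.2823 − sin(2π·0.2823)/(2π)) = 2.2747; s = 12.0000 + 2.2747 = 14.2747
θ = 112.4° falls in segment 2 (73.3° to 181°, cycloidal, h = 18): β = 112.4 − 73.3 = 39.1°, B = 107.7°; Δs = 18·(0.3630 − sin(2π·0.3630)/(2π)) = 4.3628; s = 12.0000 + 4.3628 = 16.3628
segment 2 (73.3° to 181°, cycloidal, h = 18) is passed completely: s = 12.0000 + (18) = 30.0000
θ = 228.1° falls in segment 3 (181° to 360°, uniform, h = -30): β = 228.1 − 181 = 47.1°, B = 179°; Δs = -30·47.1/179 = -7.8939; s = 30.0000 − 7.8939 = 22.1061

θ=103.7°: 14.2747
θ=112.4°: 16.3628
θ=228.1°: 22.1061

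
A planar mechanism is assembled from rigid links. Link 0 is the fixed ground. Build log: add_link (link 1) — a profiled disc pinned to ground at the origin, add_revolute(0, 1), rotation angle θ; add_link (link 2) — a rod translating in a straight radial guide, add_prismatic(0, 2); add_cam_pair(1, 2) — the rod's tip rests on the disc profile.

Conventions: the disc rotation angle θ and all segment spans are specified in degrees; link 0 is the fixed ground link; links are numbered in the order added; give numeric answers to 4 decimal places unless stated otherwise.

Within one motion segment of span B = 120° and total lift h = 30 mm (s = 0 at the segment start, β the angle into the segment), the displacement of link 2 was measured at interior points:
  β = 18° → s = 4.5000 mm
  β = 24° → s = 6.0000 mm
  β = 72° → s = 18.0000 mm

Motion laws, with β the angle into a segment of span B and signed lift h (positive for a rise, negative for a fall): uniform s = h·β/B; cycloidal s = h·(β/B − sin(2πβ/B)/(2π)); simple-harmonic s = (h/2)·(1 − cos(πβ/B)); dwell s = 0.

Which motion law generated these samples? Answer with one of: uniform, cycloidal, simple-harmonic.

candidates at β/B = r: uniform s = h·r (linear in β); cycloidal s = h·(r − sin(2πr)/(2π)); simple-harmonic s = (h/2)(1 − cos(πr))
β=18°: printed 4.5000 | uniform 4.5000, cycloidal 0.6372, simple-harmonic 1.6349
β=24°: printed 6.0000 | uniform 6.0000, cycloidal 1.4590, simple-harmonic 2.8647
β=72°: printed 18.0000 | uniform 18.0000, cycloidal 20.8065, simple-harmonic 19.6353
only one law matches every sample → uniform

uniform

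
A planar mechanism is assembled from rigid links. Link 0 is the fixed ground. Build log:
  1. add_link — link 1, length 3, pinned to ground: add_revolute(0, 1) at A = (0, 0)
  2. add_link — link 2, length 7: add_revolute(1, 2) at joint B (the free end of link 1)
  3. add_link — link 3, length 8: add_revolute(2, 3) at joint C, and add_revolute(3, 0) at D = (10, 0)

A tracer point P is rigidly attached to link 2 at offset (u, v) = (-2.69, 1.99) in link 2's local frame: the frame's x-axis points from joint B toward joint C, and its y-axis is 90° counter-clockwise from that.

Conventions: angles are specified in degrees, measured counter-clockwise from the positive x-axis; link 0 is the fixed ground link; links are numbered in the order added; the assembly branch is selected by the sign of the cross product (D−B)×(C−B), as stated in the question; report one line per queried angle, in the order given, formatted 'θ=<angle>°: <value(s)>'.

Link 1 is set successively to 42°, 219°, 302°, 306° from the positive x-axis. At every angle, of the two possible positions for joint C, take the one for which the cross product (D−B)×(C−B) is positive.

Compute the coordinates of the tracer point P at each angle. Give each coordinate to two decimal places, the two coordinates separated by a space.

A=(0,0), D=(10.00,0)
θ=42°: B = A + 3.00·(cos42°, sin42°) = (2.2294, 2.0074)
θ=42°: |BD| = 8.0257
θ=42°: circle(B,7.00) ∩ circle(D,8.00): a=3.0783, h=6.2868
θ=42°:   candidates: C₊=(6.7824,7.3244) cross=50.456; C₋=(3.6375,-4.8495) cross=-50.456
θ=42°:   branch + wants cross > 0 → take C=(6.7824,7.3244) (cross=50.456)
θ=42°: ex = (C−B)/|BC| = (0.6504,0.7596); ey = (-0.7596,0.6504)
θ=42°: P = B + -2.69·ex + 1.99·ey = (-1.0318,1.2585)
θ=219°: B = A + 3.00·(cos219°, sin219°) = (-2.3314, -1.8880)
θ=219°: |BD| = 12.4751
θ=219°: circle(B,7.00) ∩ circle(D,8.00): a=5.6364, h=4.1511
θ=219°:   candidates: C₊=(2.6118,3.0683) cross=51.785; C₋=(3.8682,-5.1382) cross=-51.785
θ=219°:   branch + wants cross > 0 → take C=(2.6118,3.0683) (cross=51.785)
θ=219°: ex = (C−B)/|BC| = (0.7062,0.7080); ey = (-0.7080,0.7062)
θ=219°: P = B + -2.69·ex + 1.99·ey = (-5.6400,-2.3873)
θ=302°: B = A + 3.00·(cos302°, sin302°) = (1.5898, -2.5441)
θ=302°: |BD| = 8.7866
θ=302°: circle(B,7.00) ∩ circle(D,8.00): a=3.5397, h=6.0391
θ=302°:   candidates: C₊=(3.2293,4.2611) cross=53.063; C₋=(6.7265,-7.2996) cross=-53.063
θ=302°:   branch + wants cross > 0 → take C=(3.2293,4.2611) (cross=53.063)
θ=302°: ex = (C−B)/|BC| = (0.2342,0.9722); ey = (-0.9722,0.2342)
θ=302°: P = B + -2.69·ex + 1.99·ey = (-0.9749,-4.6932)
θ=306°: B = A + 3.00·(cos306°, sin306°) = (1.7634, -2.4271)
θ=306°: |BD| = 8.5868
θ=306°: circle(B,7.00) ∩ circle(D,8.00): a=3.4200, h=6.1077
θ=306°:   candidates: C₊=(3.3175,4.3982) cross=52.445; C₋=(6.7702,-7.3190) cross=-52.445
θ=306°:   branch + wants cross > 0 → take C=(3.3175,4.3982) (cross=52.445)
θ=306°: ex = (C−B)/|BC| = (0.2220,0.9750); ey = (-0.9750,0.2220)
θ=306°: P = B + -2.69·ex + 1.99·ey = (-0.7742,-4.6081)

θ=42°: -1.03 1.26
θ=219°: -5.64 -2.39
θ=302°: -0.97 -4.69
θ=306°: -0.77 -4.61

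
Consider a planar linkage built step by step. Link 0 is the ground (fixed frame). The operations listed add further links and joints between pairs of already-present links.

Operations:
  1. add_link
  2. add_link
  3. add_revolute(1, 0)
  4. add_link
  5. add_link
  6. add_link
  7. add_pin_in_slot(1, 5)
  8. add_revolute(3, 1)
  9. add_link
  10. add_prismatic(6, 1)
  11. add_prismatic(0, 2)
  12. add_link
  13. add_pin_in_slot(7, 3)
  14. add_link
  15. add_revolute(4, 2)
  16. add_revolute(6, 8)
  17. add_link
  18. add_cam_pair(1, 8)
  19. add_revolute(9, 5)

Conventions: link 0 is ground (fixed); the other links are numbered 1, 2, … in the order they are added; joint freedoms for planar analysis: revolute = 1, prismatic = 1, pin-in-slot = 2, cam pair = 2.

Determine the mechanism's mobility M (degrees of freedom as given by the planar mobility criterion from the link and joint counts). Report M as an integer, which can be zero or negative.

L=1 J1=0 J2=0
add link → L=2 J1=0 J2=0
add link → L=3 J1=0 J2=0
R@1,0 dof=1 J1 → L=3 J1=1 J2=0
add link → L=4 J1=1 J2=0
add link → L=5 J1=1 J2=0
add link → L=6 J1=1 J2=0
PS@1,5 dof=2 J2 → L=6 J1=1 J2=1
R@3,1 dof=1 J1 → L=6 J1=2 J2=1
add link → L=7 J1=2 J2=1
P@6,1 dof=1 J1 → L=7 J1=3 J2=1
P@0,2 dof=1 J1 → L=7 J1=4 J2=1
add link → L=8 J1=4 J2=1
PS@7,3 dof=2 J2 → L=8 J1=4 J2=2
add link → L=9 J1=4 J2=2
R@4,2 dof=1 J1 → L=9 J1=5 J2=2
R@6,8 dof=1 J1 → L=9 J1=6 J2=2
add link → L=10 J1=6 J2=2
C@1,8 dof=2 J2 → L=10 J1=6 J2=3
R@9,5 dof=1 J1 → L=10 J1=7 J2=3
M=3(L−1)−2J1−J2=3·9−2·7−3=10

M = 10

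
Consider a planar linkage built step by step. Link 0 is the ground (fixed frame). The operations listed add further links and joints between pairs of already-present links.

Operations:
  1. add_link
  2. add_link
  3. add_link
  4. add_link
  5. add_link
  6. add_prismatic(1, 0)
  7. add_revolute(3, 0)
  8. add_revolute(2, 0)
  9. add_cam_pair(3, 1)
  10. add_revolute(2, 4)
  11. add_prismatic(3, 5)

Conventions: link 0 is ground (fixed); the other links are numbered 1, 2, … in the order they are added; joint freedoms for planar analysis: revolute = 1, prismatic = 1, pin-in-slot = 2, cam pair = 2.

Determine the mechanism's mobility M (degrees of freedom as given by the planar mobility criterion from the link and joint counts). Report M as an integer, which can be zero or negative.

L=1 J1=0 J2=0
add link → L=2 J1=0 J2=0
add link → L=3 J1=0 J2=0
add link → L=4 J1=0 J2=0
add link → L=5 J1=0 J2=0
add link → L=6 J1=0 J2=0
P@1,0 dof=1 J1 → L=6 J1=1 J2=0
R@3,0 dof=1 J1 → L=6 J1=2 J2=0
R@2,0 dof=1 J1 → L=6 J1=3 J2=0
C@3,1 dof=2 J2 → L=6 J1=3 J2=1
R@2,4 dof=1 J1 → L=6 J1=4 J2=1
P@3,5 dof=1 J1 → L=6 J1=5 J2=1
M=3(L−1)−2J1−J2=3·5−2·5−1=4

M = 4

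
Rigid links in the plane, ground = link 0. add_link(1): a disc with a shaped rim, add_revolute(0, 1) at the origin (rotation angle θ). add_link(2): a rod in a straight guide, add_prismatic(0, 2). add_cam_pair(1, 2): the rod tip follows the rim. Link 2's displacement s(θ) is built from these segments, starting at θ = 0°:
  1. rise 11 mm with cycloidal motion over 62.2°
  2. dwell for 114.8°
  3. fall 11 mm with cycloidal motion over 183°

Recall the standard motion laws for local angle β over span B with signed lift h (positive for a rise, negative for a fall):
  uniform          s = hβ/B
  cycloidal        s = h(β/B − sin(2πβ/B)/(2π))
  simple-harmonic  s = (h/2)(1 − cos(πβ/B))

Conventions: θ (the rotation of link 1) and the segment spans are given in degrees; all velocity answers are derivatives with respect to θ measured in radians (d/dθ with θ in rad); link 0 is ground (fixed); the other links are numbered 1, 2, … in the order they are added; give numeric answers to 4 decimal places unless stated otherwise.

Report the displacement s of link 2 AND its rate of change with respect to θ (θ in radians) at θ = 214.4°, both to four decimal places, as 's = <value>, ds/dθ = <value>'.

segment 1 (0° to 62.2°, cycloidal, h = 11) is passed completely: s = 0.0000 + (11) = 11.0000
segment 2 (62.2° to 177°, dwell): s unchanged at 11.0000
θ = 214.4° falls in segment 3 (177° to 360°, cycloidal, h = -11): β = 214.4 − 177 = 37.4°, B = 183°; Δs = -11·(0.2044 − sin(2π·0.2044)/(2π)) = -0.5688; s = 11.0000 − 0.5688 = 10.4312
velocity in seg [177°–360°] (cycloidal), θ in radians: β = 37.4° = 0.6528 rad, B = 183° = 3.1940 rad; ds/dθ = (h/B)(1 − cos(2πβ/B)) = ((-11)/3.1940)(1 − cos(2π·0.2044)) = -2.470110 mm/rad

s = 10.4312, ds/dθ = -2.4701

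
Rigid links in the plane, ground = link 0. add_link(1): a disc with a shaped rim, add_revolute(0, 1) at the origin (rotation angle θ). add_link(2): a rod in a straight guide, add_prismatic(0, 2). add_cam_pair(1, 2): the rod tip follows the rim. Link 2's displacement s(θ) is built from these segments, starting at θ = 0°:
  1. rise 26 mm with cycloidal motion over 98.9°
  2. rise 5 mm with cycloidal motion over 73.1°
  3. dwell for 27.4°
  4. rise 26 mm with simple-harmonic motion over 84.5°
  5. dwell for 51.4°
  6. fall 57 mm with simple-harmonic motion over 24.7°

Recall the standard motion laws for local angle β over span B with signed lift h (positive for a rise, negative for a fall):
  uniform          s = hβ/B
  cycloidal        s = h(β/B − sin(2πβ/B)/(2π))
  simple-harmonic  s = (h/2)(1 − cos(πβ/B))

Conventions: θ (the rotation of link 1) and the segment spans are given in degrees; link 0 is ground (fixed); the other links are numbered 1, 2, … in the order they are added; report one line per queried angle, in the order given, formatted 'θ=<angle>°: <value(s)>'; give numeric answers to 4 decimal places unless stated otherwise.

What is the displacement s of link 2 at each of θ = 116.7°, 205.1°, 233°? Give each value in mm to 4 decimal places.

segment 1 (0° to 98.9°, cycloidal, h = 26) is passed completely: s = 0.0000 + (26) = 26.0000
θ = 116.7° falls in segment 2 (98.9° to 172°, cycloidal, h = 5): β = 116.7 − 98.9 = 17.8°, B = 73.1°; Δs = 5·(0.2435 − sin(2π·0.2435)/(2π)) = 0.4224; s = 26.0000 + 0.4224 = 26.4224
segment 2 (98.9° to 172°, cycloidal, h = 5) is passed completely: s = 26.0000 + (5) = 31.0000
segment 3 (172° to 199.4°, dwell): s unchanged at 31.0000
θ = 205.1° falls in segment 4 (199.4° to 283.9°, simple-harmonic, h = 26): β = 205.1 − 199.4 = 5.7°, B = 84.5°; Δs = 26/2·(1 − cos(π·0.0675)) = 0.2908; s = 31.0000 + 0.2908 = 31.2908
θ = 233° falls in segment 4 (199.4° to 283.9°, simple-harmonic, h = 26): β = 233 − 199.4 = 33.6°, B = 84.5°; Δs = 26/2·(1 − cos(π·0.3976)) = 8.8910; s = 31.0000 + 8.8910 = 39.8910

θ=116.7°: 26.4224
θ=205.1°: 31.2908
θ=233°: 39.8910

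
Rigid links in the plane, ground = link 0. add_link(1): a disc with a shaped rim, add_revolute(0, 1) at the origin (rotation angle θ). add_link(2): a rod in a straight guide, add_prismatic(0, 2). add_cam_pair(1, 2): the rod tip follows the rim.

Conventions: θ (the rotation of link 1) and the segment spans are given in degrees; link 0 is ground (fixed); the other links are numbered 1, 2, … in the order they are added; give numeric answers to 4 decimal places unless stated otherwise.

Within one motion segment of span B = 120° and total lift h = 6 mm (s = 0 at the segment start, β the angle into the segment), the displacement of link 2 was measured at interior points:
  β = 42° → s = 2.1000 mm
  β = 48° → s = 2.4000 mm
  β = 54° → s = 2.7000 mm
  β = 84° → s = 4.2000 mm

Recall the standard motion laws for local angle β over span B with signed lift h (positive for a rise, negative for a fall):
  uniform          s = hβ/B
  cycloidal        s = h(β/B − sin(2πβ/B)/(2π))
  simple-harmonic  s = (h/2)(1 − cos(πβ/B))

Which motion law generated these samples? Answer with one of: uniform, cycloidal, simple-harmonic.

candidates at β/B = r: uniform s = h·r (linear in β); cycloidal s = h·(r − sin(2πr)/(2π)); simple-harmonic s = (h/2)(1 − cos(πr))
β=42°: printed 2.1000 | uniform 2.1000, cycloidal 1.3274, simple-harmonic 1.6380
β=48°: printed 2.4000 | uniform 2.4000, cycloidal 1.8387, simple-harmonic 2.0729
β=54°: printed 2.7000 | uniform 2.7000, cycloidal 2.4049, simple-harmonic 2.5307
β=84°: printed 4.2000 | uniform 4.2000, cycloidal 5.1082, simple-harmonic 4.7634
only one law matches every sample → uniform

uniform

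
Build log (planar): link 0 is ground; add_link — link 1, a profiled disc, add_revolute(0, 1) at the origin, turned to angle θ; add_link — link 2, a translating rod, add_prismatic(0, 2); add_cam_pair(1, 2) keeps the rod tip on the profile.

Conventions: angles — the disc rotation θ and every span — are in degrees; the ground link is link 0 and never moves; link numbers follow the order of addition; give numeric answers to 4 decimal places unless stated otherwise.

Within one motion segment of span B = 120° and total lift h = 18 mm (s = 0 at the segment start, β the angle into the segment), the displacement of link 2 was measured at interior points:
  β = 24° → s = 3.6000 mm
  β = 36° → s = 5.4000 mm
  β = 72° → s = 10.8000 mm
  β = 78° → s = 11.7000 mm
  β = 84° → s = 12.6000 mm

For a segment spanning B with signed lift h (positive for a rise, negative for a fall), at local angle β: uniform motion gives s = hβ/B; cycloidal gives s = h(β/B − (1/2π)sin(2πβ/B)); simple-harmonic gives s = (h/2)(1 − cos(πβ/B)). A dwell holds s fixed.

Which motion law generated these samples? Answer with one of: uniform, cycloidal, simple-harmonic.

candidates at β/B = r: uniform s = h·r (linear in β); cycloidal s = h·(r − sin(2πr)/(2π)); simple-harmonic s = (h/2)(1 − cos(πr))
β=24°: printed 3.6000 | uniform 3.6000, cycloidal 0.8754, simple-harmonic 1.7188
β=36°: printed 5.4000 | uniform 5.4000, cycloidal 2.6754, simple-harmonic 3.7099
β=72°: printed 10.8000 | uniform 10.8000, cycloidal 12.4839, simple-harmonic 11.7812
β=78°: printed 11.7000 | uniform 11.7000, cycloidal 14.0177, simple-harmonic 13.0859
β=84°: printed 12.6000 | uniform 12.6000, cycloidal 15.3246, simple-harmonic 14.2901
only one law matches every sample → uniform

uniform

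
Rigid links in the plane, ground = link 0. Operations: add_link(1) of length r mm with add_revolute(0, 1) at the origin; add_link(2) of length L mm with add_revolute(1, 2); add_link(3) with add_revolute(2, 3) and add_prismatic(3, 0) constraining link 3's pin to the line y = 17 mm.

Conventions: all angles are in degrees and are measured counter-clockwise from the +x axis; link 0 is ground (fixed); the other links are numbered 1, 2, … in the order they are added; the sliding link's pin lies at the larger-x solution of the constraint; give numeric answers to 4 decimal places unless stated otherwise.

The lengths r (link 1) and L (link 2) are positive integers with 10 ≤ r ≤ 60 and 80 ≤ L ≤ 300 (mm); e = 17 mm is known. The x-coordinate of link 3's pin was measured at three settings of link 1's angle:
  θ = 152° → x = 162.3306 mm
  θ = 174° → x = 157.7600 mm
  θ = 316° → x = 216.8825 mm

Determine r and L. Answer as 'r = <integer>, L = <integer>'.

constraint per measurement: (x − r cos θ)² + (r sin θ − e)² = L²
subtracting the θ₁ and θ₂ equations cancels the r² and L² terms:
r = (x₁² − x₂²) / (2[(x₁cos θ₁ + e sin θ₁) − (x₂cos θ₂ + e sin θ₂)]) = 36.9999 → r = 37
L² = (x₁ − r cos θ₁)² + (r sin θ₁ − e)² = 38025.0050 → L = 195.0000 → L = 195
check at θ₃=316°: x = 216.8825 (printed 216.8825) ✓

r = 37, L = 195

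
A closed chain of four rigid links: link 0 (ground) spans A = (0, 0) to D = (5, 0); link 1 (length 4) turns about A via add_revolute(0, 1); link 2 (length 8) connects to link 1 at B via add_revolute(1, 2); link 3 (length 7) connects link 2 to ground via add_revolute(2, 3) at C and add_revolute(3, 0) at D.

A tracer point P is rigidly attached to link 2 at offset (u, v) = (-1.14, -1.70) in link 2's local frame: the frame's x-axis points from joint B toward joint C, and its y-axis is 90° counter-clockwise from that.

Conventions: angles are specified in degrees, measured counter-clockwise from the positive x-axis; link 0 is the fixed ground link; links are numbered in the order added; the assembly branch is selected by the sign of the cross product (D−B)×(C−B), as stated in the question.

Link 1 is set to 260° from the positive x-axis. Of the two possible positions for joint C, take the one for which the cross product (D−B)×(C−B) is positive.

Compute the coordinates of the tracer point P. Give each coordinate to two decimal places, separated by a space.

A=(0,0), D=(5.00,0)
B = A + 4.00·(cos260°, sin260°) = (-0.6946, -3.9392)
|BD| = 6.9243
circle(B,8.00) ∩ circle(D,7.00): a=4.5453, h=6.5833
  candidates: C₊=(-0.7018,4.0608) cross=45.585; C₋=(6.7887,-6.7676) cross=-45.585
  branch + wants cross > 0 → take C=(-0.7018,4.0608) (cross=45.585)
ex = (C−B)/|BC| = (-0.0009,1.0000); ey = (-1.0000,-0.0009)
P = B + -1.14·ex + -1.70·ey = (1.0064,-5.0777)

1.01 -5.08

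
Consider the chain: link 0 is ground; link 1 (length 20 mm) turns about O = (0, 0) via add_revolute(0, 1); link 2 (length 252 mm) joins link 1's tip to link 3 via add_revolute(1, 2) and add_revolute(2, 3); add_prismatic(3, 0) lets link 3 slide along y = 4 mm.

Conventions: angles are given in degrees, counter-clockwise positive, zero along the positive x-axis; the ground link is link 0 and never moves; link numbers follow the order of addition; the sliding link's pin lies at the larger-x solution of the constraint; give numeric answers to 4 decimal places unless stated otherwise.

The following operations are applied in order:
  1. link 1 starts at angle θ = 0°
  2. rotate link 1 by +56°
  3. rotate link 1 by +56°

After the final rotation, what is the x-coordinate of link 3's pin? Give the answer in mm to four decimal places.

geometry: r = 20 mm, L = 252 mm, e = 4 mm; θ starts at 0°
rotate link 1 by +56°: θ ← 0° +56° = 56°
rotate link 1 by +56°: θ ← 56° +56° = 112°
crank pin P = (r cos θ, r sin θ) = (-7.492132, 18.543677)
h = r sin θ − e = 18.543677 − 4 = 14.543677
x = r cos θ + √(L² − h²) = -7.492132 + 251.579970 = 244.087838

244.0878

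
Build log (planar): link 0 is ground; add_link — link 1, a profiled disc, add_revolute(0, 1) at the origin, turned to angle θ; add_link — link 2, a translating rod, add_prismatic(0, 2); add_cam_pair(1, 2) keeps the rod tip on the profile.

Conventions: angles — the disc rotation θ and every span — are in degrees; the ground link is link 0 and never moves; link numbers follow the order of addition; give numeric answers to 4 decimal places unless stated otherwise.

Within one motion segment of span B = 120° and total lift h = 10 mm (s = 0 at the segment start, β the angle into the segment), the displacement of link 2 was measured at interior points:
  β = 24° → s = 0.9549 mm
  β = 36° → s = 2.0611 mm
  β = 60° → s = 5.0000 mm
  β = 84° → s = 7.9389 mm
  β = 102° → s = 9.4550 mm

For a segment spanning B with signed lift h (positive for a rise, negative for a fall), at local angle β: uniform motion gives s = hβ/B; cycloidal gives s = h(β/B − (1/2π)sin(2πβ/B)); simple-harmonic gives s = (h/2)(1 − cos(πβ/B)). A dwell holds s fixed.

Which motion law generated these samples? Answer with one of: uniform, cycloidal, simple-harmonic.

candidates at β/B = r: uniform s = h·r (linear in β); cycloidal s = h·(r − sin(2πr)/(2π)); simple-harmonic s = (h/2)(1 − cos(πr))
β=24°: printed 0.9549 | uniform 2.0000, cycloidal 0.4863, simple-harmonic 0.9549
β=36°: printed 2.0611 | uniform 3.0000, cycloidal 1.4863, simple-harmonic 2.0611
β=60°: printed 5.0000 | uniform 5.0000, cycloidal 5.0000, simple-harmonic 5.0000
β=84°: printed 7.9389 | uniform 7.0000, cycloidal 8.5137, simple-harmonic 7.9389
β=102°: printed 9.4550 | uniform 8.5000, cycloidal 9.7876, simple-harmonic 9.4550
only one law matches every sample → simple-harmonic

simple-harmonic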